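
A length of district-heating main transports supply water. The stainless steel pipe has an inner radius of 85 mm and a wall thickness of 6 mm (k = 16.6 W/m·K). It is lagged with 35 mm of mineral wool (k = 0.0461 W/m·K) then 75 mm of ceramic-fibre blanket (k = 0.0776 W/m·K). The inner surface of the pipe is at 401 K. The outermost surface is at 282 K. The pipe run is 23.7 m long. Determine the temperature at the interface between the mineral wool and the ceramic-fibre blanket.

Treating each annulus and film as a series resistance:
R_stainless steel pipe wall = ln(91/85)/(2π×16.6×23.7) = 2.759×10^-5 K/W
R_mineral wool = ln(126/91)/(2π×0.0461×23.7) = 0.0474 K/W
R_ceramic-fibre blanket = ln(201/126)/(2π×0.0776×23.7) = 0.04042 K/W
R_total = 0.08785 K/W
Q = ΔT/R_total = 119/0.08785
Q = 1350 W
T_interface = T_inner − Q·ΣR(inner→interface) = 401 − 1350×0.04743

T ≈ 337 K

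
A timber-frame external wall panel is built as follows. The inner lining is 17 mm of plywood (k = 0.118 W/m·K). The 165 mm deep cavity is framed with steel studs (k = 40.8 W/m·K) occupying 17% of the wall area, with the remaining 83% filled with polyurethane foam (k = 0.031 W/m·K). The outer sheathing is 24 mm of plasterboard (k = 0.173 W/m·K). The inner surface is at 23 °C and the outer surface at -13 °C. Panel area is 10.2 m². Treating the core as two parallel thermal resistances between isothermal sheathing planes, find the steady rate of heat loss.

Q ≈ 1200 W

Sheathing layers in series; stud and cavity paths in parallel between them.
R_inner = 0.017/(0.118×10.2) = 0.01412 K/W
R_stud  = 0.165/(40.8×0.17×10.2) = 0.002332 K/W
R_cav   = 0.165/(0.031×0.83×10.2) = 0.6287 K/W
1/R_core = 1/R_stud + 1/R_cav → R_core = 0.002324 K/W
R_outer = 0.024/(0.173×10.2) = 0.0136 K/W
R_total = 0.03005 K/W
Q = ΔT/R_total = 36/0.03005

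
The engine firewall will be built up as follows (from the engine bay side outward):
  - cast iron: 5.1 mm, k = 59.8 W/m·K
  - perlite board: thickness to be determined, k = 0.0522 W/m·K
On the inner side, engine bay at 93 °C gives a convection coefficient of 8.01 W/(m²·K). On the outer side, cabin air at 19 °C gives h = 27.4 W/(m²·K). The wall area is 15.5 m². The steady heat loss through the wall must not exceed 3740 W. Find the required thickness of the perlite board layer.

L ≈ 7.58 mm

Treating each layer as a thermal resistance in series:
R_inner film = 1/(h_i·A) = 1/(8.01×15.5) = 0.008054 K/W
R_cast iron = L/(kA) = 0.0051/(59.8×15.5) = 5.502×10^-6 K/W
R_outer film = 1/(h_o·A) = 1/(27.4×15.5) = 0.002355 K/W
Sum of the known resistances R_other = 0.01041 K/W
Required total resistance R_tot = ΔT/Q_allow = 74/3740 = 0.01979 K/W
R_perlite board = R_tot − R_other = 0.009372 K/W
L = R·k·A = 0.009372×0.0522×15.5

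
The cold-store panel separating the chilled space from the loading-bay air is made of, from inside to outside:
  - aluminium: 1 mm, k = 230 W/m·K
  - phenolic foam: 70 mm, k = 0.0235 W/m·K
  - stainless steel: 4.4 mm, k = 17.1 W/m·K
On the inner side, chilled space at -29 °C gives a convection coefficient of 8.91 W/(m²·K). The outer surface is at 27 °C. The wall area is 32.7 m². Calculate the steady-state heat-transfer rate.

Using the resistance-network approach (series):
R_inner film = 1/(h_i·A) = 1/(8.91×32.7) = 0.003432 K/W
R_aluminium = L/(kA) = 0.001/(230×32.7) = 1.33×10^-7 K/W
R_phenolic foam = L/(kA) = 0.07/(0.0235×32.7) = 0.09109 K/W
R_stainless steel = L/(kA) = 0.0044/(17.1×32.7) = 7.869×10^-6 K/W
R_total = 0.09453 K/W
Q = ΔT / R_total = 56 / 0.09453

Q ≈ 592 W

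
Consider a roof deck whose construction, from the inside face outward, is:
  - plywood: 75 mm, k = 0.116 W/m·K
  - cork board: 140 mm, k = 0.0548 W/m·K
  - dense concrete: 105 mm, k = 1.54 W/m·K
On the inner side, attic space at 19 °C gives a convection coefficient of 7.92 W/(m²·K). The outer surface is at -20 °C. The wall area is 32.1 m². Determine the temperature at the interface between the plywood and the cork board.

Series thermal resistances:
R_inner film = 1/(h_i·A) = 1/(7.92×32.1) = 0.003933 K/W
R_plywood = L/(kA) = 0.075/(0.116×32.1) = 0.02014 K/W
R_cork board = L/(kA) = 0.14/(0.0548×32.1) = 0.07959 K/W
R_dense concrete = L/(kA) = 0.105/(1.54×32.1) = 0.002124 K/W
R_total = 0.1058 K/W;  Q = ΔT/R_total = 39/0.1058 = 368.7 W
T_interface = T_inner − Q·ΣR(inner→interface) = 19 − 369×0.02408

T ≈ 10.1 °C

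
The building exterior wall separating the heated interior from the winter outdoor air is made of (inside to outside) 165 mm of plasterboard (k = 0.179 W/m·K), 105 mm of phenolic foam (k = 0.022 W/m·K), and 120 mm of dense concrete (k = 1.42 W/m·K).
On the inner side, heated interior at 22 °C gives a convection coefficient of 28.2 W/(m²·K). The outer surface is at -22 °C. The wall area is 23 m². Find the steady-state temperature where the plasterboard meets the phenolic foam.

Model the wall as resistances in series:
R_inner film = 1/(h_i·A) = 1/(28.2×23) = 0.001542 K/W
R_plasterboard = L/(kA) = 0.165/(0.179×23) = 0.04008 K/W
R_phenolic foam = L/(kA) = 0.105/(0.022×23) = 0.2075 K/W
R_dense concrete = L/(kA) = 0.12/(1.42×23) = 0.003674 K/W
R_total = 0.2528 K/W;  Q = ΔT/R_total = 44/0.2528 = 174 W
T_interface = T_inner − Q·ΣR(inner→interface) = 22 − 174×0.04162

T ≈ 14.8 °C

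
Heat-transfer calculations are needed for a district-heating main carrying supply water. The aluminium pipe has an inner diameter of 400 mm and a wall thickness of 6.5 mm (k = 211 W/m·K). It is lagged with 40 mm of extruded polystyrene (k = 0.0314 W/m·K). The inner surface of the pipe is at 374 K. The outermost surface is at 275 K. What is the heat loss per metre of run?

q′ ≈ 110 W/m

Treating each annulus and film as a series resistance:
R_aluminium pipe wall = ln(206.5/200)/(2π×211×1) = 2.412×10^-5 K/W
R_extruded polystyrene = ln(246.5/206.5)/(2π×0.0314×1) = 0.8975 K/W
R_total = 0.8975 K/W
Q = ΔT/R_total = 99/0.8975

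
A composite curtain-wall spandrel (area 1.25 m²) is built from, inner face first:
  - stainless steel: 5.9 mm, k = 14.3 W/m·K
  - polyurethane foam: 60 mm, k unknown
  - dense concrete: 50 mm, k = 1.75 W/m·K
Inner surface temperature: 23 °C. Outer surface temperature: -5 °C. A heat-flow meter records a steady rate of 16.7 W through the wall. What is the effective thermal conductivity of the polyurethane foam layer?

Thermal resistances in series:
R_stainless steel = L/(kA) = 0.0059/(14.3×1.25) = 3.301×10^-4 K/W
R_dense concrete = L/(kA) = 0.05/(1.75×1.25) = 0.02286 K/W
Sum of known resistances R_other = 0.02319 K/W
Total R = ΔT/Q = 28/16.7 = 1.677 K/W
R_polyurethane foam = R_total − R_other = 1.653 K/W
k = L/(R·A) = 0.06/(1.653×1.25)

k ≈ 0.029 W/(m·K)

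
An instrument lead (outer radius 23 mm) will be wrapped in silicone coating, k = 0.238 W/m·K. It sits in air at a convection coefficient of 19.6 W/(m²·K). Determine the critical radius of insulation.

For a cylinder r_cr = k/h = 0.238/19.6
r_cr = 12.1 mm; since the bare radius (23 mm) is above r_cr, any added insulation will reduce heat loss.

r_cr ≈ 12.1 mm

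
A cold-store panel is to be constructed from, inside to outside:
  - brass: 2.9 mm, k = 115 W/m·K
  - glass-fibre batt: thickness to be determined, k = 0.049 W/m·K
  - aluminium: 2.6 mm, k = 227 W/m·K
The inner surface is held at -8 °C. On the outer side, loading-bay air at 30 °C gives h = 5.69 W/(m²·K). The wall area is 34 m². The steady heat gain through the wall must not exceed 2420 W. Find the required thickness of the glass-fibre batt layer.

Series thermal resistances:
R_brass = L/(kA) = 0.0029/(115×34) = 7.417×10^-7 K/W
R_aluminium = L/(kA) = 0.0026/(227×34) = 3.369×10^-7 K/W
R_outer film = 1/(h_o·A) = 1/(5.69×34) = 0.005169 K/W
Sum of the known resistances R_other = 0.00517 K/W
Required total resistance R_tot = ΔT/Q_allow = 38/2420 = 0.0157 K/W
R_glass-fibre batt = R_tot − R_other = 0.01053 K/W
L = R·k·A = 0.01053×0.049×34

L ≈ 17.5 mm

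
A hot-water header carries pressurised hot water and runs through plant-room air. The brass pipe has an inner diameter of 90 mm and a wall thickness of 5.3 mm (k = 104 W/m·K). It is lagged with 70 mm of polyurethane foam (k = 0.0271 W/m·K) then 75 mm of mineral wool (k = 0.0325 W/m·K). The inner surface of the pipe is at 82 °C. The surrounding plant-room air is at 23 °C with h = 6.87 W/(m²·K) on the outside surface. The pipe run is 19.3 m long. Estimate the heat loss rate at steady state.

Cylindrical conduction, so R = ln(r₂/r₁)/(2πkL) per layer, in series:
R_brass pipe wall = ln(50.3/45)/(2π×104×19.3) = 8.829×10^-6 K/W
R_polyurethane foam = ln(120.3/50.3)/(2π×0.0271×19.3) = 0.2653 K/W
R_mineral wool = ln(195.3/120.3)/(2π×0.0325×19.3) = 0.1229 K/W
R_outer film = 1/(h_o·2πr_oL) = 1/(6.87×2π×0.1953×19.3) = 0.006146 K/W
R_total = 0.3944 K/W
Q = ΔT/R_total = 59/0.3944

Q ≈ 150 W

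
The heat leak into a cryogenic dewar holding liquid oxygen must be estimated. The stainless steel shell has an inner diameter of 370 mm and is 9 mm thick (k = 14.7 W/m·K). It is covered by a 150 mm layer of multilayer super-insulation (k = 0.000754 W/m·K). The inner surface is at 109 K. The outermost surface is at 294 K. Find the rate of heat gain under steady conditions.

Spherical conduction: R = (1/r_in − 1/r_out)/(4πk) per layer; series-sum.
R_stainless steel shell = (1/0.185 − 1/0.194)/(4π×14.7) = 0.001358 K/W
R_multilayer super-insulation = (1/0.194 − 1/0.344)/(4π×0.000754) = 237.2 K/W
R_total = 237.2 K/W
Q = ΔT/R_total = 185/237.2

Q ≈ 0.78 W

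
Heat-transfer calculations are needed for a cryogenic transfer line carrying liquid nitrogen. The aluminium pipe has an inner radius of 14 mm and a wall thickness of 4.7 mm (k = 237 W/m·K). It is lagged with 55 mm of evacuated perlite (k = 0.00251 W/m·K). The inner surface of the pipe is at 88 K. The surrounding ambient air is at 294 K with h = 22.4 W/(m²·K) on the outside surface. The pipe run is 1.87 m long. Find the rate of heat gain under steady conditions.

Q ≈ 4.42 W

Per-layer cylindrical resistances, series-summed:
R_aluminium pipe wall = ln(18.7/14)/(2π×237×1.87) = 1.04×10^-4 K/W
R_evacuated perlite = ln(73.7/18.7)/(2π×0.00251×1.87) = 46.5 K/W
R_outer film = 1/(h_o·2πr_oL) = 1/(22.4×2π×0.0737×1.87) = 0.05155 K/W
R_total = 46.56 K/W
Q = ΔT/R_total = 206/46.56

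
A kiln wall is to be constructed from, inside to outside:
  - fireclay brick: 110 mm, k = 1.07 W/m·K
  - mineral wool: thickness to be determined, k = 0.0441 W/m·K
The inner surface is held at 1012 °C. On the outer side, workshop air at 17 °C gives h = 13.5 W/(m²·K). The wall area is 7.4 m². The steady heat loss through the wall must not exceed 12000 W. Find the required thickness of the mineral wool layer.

Using the resistance-network approach (series):
R_fireclay brick = L/(kA) = 0.11/(1.07×7.4) = 0.01389 K/W
R_outer film = 1/(h_o·A) = 1/(13.5×7.4) = 0.01001 K/W
Sum of the known resistances R_other = 0.0239 K/W
Required total resistance R_tot = ΔT/Q_allow = 995/12000 = 0.08292 K/W
R_mineral wool = R_tot − R_other = 0.05901 K/W
L = R·k·A = 0.05901×0.0441×7.4

L ≈ 19.3 mm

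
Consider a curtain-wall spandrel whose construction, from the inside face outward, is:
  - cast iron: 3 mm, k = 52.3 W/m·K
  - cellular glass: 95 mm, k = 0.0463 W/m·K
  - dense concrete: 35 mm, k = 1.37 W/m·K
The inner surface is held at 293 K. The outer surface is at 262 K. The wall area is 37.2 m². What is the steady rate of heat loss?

Treating each layer as a thermal resistance in series:
R_cast iron = L/(kA) = 0.003/(52.3×37.2) = 1.542×10^-6 K/W
R_cellular glass = L/(kA) = 0.095/(0.0463×37.2) = 0.05516 K/W
R_dense concrete = L/(kA) = 0.035/(1.37×37.2) = 6.868×10^-4 K/W
R_total = 0.05585 K/W
Q = ΔT / R_total = 31 / 0.05585

Q ≈ 555 W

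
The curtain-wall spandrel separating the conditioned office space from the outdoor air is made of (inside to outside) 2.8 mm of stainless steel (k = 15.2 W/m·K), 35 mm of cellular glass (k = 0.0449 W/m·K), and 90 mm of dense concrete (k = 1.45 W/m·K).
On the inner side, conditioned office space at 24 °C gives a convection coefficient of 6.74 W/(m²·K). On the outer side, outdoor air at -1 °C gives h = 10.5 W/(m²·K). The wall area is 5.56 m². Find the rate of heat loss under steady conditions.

Treating each layer as a thermal resistance in series:
R_inner film = 1/(h_i·A) = 1/(6.74×5.56) = 0.02668 K/W
R_stainless steel = L/(kA) = 0.0028/(15.2×5.56) = 3.313×10^-5 K/W
R_cellular glass = L/(kA) = 0.035/(0.0449×5.56) = 0.1402 K/W
R_dense concrete = L/(kA) = 0.09/(1.45×5.56) = 0.01116 K/W
R_outer film = 1/(h_o·A) = 1/(10.5×5.56) = 0.01713 K/W
R_total = 0.1952 K/W
Q = ΔT / R_total = 25 / 0.1952

Q ≈ 128 W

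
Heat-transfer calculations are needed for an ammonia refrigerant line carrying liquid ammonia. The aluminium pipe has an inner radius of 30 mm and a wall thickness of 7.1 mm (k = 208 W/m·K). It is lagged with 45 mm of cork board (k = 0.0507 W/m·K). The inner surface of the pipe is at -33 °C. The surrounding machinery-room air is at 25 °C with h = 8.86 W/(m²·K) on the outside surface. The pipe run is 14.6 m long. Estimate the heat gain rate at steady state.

Q ≈ 312 W

Cylindrical conduction, so R = ln(r₂/r₁)/(2πkL) per layer, in series:
R_aluminium pipe wall = ln(37.1/30)/(2π×208×14.6) = 1.113×10^-5 K/W
R_cork board = ln(82.1/37.1)/(2π×0.0507×14.6) = 0.1708 K/W
R_outer film = 1/(h_o·2πr_oL) = 1/(8.86×2π×0.0821×14.6) = 0.01499 K/W
R_total = 0.1858 K/W
Q = ΔT/R_total = 58/0.1858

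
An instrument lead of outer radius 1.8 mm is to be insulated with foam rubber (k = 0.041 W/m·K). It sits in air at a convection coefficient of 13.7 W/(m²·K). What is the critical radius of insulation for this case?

r_cr ≈ 2.99 mm

For a cylinder r_cr = k/h = 0.041/13.7
r_cr = 2.99 mm; since the bare radius (1.8 mm) is below r_cr, adding a thin layer of insulation will *increase* heat loss.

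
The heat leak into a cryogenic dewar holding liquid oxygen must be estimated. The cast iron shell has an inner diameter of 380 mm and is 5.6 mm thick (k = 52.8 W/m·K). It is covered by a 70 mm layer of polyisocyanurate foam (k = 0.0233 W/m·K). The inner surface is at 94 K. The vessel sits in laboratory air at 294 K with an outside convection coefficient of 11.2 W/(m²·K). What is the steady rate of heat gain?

Q ≈ 42.5 W

Spherical conduction: R = (1/r_in − 1/r_out)/(4πk) per layer; series-sum.
R_cast iron shell = (1/0.19 − 1/0.1956)/(4π×52.8) = 2.271×10^-4 K/W
R_polyisocyanurate foam = (1/0.1956 − 1/0.2656)/(4π×0.0233) = 4.602 K/W
R_outer film = 1/(h·4πr_o²) = 1/(11.2×4π×0.2656²) = 0.1007 K/W
R_total = 4.703 K/W
Q = ΔT/R_total = 200/4.703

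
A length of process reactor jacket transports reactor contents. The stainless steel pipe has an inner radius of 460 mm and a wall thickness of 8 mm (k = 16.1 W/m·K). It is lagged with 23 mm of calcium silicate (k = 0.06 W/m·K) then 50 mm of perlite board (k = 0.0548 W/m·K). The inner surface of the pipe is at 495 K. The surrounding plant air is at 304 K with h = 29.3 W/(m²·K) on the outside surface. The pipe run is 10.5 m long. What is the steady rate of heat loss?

Cylindrical conduction, so R = ln(r₂/r₁)/(2πkL) per layer, in series:
R_stainless steel pipe wall = ln(468/460)/(2π×16.1×10.5) = 1.623×10^-5 K/W
R_calcium silicate = ln(491/468)/(2π×0.06×10.5) = 0.01212 K/W
R_perlite board = ln(541/491)/(2π×0.0548×10.5) = 0.02682 K/W
R_outer film = 1/(h_o·2πr_oL) = 1/(29.3×2π×0.541×10.5) = 9.562×10^-4 K/W
R_total = 0.03992 K/W
Q = ΔT/R_total = 191/0.03992

Q ≈ 4790 W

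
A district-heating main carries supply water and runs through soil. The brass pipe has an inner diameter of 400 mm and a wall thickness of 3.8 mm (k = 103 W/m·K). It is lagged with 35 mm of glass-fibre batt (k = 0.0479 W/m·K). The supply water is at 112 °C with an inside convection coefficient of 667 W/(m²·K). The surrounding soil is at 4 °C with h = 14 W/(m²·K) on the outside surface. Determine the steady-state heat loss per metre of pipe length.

q′ ≈ 188 W/m

For a radial system each layer contributes R = ln(r_out/r_in)/(2πkL); films add R = 1/(hA).
R_inner film = 1/(h_i·2πr₁L) = 1/(667×2π×0.2×1) = 0.001193 K/W
R_brass pipe wall = ln(203.8/200)/(2π×103×1) = 2.908×10^-5 K/W
R_glass-fibre batt = ln(238.8/203.8)/(2π×0.0479×1) = 0.5266 K/W
R_outer film = 1/(h_o·2πr_oL) = 1/(14×2π×0.2388×1) = 0.04761 K/W
R_total = 0.5754 K/W
Q = ΔT/R_total = 108/0.5754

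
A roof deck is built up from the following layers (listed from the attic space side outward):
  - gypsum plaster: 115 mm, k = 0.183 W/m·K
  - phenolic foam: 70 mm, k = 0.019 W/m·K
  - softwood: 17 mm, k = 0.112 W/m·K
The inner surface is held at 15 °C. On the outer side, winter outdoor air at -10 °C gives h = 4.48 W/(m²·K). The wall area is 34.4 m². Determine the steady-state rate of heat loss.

Q ≈ 183 W

Using the resistance-network approach (series):
R_gypsum plaster = L/(kA) = 0.115/(0.183×34.4) = 0.01827 K/W
R_phenolic foam = L/(kA) = 0.07/(0.019×34.4) = 0.1071 K/W
R_softwood = L/(kA) = 0.017/(0.112×34.4) = 0.004412 K/W
R_outer film = 1/(h_o·A) = 1/(4.48×34.4) = 0.006489 K/W
R_total = 0.1363 K/W
Q = ΔT / R_total = 25 / 0.1363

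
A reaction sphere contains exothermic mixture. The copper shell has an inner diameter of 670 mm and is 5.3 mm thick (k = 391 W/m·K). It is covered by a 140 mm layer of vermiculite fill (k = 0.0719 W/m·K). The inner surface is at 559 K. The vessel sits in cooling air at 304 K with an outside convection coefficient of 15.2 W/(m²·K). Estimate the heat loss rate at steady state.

Radial (spherical) resistances in series:
R_copper shell = (1/0.335 − 1/0.3403)/(4π×391) = 9.462×10^-6 K/W
R_vermiculite fill = (1/0.3403 − 1/0.4803)/(4π×0.0719) = 0.948 K/W
R_outer film = 1/(h·4πr_o²) = 1/(15.2×4π×0.4803²) = 0.02269 K/W
R_total = 0.9707 K/W
Q = ΔT/R_total = 255/0.9707

Q ≈ 263 W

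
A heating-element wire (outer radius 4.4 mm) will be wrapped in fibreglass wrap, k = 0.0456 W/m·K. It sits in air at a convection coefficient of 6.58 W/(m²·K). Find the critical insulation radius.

For a cylinder r_cr = k/h = 0.0456/6.58
r_cr = 6.93 mm; since the bare radius (4.4 mm) is below r_cr, adding a thin layer of insulation will *increase* heat loss.

r_cr ≈ 6.93 mm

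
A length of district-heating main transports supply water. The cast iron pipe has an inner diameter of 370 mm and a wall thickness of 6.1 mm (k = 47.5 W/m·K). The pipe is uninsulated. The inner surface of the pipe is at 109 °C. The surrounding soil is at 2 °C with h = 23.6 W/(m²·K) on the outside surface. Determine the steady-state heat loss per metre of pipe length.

Cylindrical conduction, so R = ln(r₂/r₁)/(2πkL) per layer, in series:
R_cast iron pipe wall = ln(191.1/185)/(2π×47.5×1) = 1.087×10^-4 K/W
R_outer film = 1/(h_o·2πr_oL) = 1/(23.6×2π×0.1911×1) = 0.03529 K/W
R_total = 0.0354 K/W
Q = ΔT/R_total = 107/0.0354

q′ ≈ 3020 W/m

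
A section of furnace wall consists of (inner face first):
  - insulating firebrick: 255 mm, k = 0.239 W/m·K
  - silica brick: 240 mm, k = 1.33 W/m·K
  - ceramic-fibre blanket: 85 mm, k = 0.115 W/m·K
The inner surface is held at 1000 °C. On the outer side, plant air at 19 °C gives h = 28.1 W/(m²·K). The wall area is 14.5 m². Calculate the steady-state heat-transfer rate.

Q ≈ 7030 W

Using the resistance-network approach (series):
R_insulating firebrick = L/(kA) = 0.255/(0.239×14.5) = 0.07358 K/W
R_silica brick = L/(kA) = 0.24/(1.33×14.5) = 0.01244 K/W
R_ceramic-fibre blanket = L/(kA) = 0.085/(0.115×14.5) = 0.05097 K/W
R_outer film = 1/(h_o·A) = 1/(28.1×14.5) = 0.002454 K/W
R_total = 0.1395 K/W
Q = ΔT / R_total = 981 / 0.1395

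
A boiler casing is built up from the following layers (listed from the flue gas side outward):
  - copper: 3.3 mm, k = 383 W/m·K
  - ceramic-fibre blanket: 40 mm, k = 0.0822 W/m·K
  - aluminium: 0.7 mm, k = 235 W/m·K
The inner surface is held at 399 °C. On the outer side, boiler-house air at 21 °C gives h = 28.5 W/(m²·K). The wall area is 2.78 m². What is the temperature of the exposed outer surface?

Series thermal resistances:
R_copper = L/(kA) = 0.0033/(383×2.78) = 3.099×10^-6 K/W
R_ceramic-fibre blanket = L/(kA) = 0.04/(0.0822×2.78) = 0.175 K/W
R_aluminium = L/(kA) = 0.0007/(235×2.78) = 1.071×10^-6 K/W
R_outer film = 1/(h_o·A) = 1/(28.5×2.78) = 0.01262 K/W
R_total = 0.1877 K/W;  Q = ΔT/R_total = 378/0.1877 = 2014 W
T_interface = T_inner − Q·ΣR(inner→interface) = 399 − 2010×0.175

T ≈ 46.4 °C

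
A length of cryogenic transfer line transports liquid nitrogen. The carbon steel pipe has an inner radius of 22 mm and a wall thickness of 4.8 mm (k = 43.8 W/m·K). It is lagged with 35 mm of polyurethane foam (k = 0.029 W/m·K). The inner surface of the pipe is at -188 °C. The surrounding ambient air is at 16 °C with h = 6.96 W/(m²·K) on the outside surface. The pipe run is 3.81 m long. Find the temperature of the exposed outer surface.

Per-layer cylindrical resistances, series-summed:
R_carbon steel pipe wall = ln(26.8/22)/(2π×43.8×3.81) = 1.882×10^-4 K/W
R_polyurethane foam = ln(61.8/26.8)/(2π×0.029×3.81) = 1.203 K/W
R_outer film = 1/(h_o·2πr_oL) = 1/(6.96×2π×0.0618×3.81) = 0.09712 K/W
R_total = 1.301 K/W
Q = ΔT/R_total = 204/1.301
Q = 157 W
T_interface = T_inner + Q·ΣR(inner→interface) = -188 + 157×1.204

T ≈ 0.769 °C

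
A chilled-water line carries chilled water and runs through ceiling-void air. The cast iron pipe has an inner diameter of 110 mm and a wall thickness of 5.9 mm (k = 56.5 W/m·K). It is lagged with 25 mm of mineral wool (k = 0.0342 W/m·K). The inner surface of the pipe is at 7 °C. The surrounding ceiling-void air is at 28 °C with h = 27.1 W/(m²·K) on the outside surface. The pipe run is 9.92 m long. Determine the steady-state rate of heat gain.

Treating each annulus and film as a series resistance:
R_cast iron pipe wall = ln(60.9/55)/(2π×56.5×9.92) = 2.894×10^-5 K/W
R_mineral wool = ln(85.9/60.9)/(2π×0.0342×9.92) = 0.1614 K/W
R_outer film = 1/(h_o·2πr_oL) = 1/(27.1×2π×0.0859×9.92) = 0.006892 K/W
R_total = 0.1683 K/W
Q = ΔT/R_total = 21/0.1683

Q ≈ 125 W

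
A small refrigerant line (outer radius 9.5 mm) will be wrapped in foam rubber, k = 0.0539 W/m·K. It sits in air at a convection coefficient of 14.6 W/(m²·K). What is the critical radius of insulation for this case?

r_cr ≈ 3.69 mm

For a cylinder r_cr = k/h = 0.0539/14.6
r_cr = 3.69 mm; since the bare radius (9.5 mm) is above r_cr, any added insulation will reduce heat loss.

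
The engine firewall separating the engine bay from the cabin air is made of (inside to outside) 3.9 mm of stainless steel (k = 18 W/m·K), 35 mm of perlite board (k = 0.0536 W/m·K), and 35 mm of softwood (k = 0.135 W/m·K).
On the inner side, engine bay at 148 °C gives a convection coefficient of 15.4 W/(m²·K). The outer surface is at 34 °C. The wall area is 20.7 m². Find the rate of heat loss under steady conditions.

Q ≈ 2410 W

Thermal resistances in series:
R_inner film = 1/(h_i·A) = 1/(15.4×20.7) = 0.003137 K/W
R_stainless steel = L/(kA) = 0.0039/(18×20.7) = 1.047×10^-5 K/W
R_perlite board = L/(kA) = 0.035/(0.0536×20.7) = 0.03155 K/W
R_softwood = L/(kA) = 0.035/(0.135×20.7) = 0.01252 K/W
R_total = 0.04722 K/W
Q = ΔT / R_total = 114 / 0.04722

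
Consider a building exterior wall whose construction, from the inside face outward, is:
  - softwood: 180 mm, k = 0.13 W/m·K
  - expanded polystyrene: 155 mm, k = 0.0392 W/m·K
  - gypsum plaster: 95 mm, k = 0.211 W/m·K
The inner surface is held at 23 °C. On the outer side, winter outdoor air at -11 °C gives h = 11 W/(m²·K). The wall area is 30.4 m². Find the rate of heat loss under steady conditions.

Series thermal resistances:
R_softwood = L/(kA) = 0.18/(0.13×30.4) = 0.04555 K/W
R_expanded polystyrene = L/(kA) = 0.155/(0.0392×30.4) = 0.1301 K/W
R_gypsum plaster = L/(kA) = 0.095/(0.211×30.4) = 0.01481 K/W
R_outer film = 1/(h_o·A) = 1/(11×30.4) = 0.00299 K/W
R_total = 0.1934 K/W
Q = ΔT / R_total = 34 / 0.1934

Q ≈ 176 W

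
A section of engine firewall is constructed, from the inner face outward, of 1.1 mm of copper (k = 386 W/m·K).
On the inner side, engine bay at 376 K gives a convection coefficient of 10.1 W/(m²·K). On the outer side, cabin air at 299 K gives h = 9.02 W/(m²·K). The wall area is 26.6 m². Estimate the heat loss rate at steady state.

Treating each layer as a thermal resistance in series:
R_inner film = 1/(h_i·A) = 1/(10.1×26.6) = 0.003722 K/W
R_copper = L/(kA) = 0.0011/(386×26.6) = 1.071×10^-7 K/W
R_outer film = 1/(h_o·A) = 1/(9.02×26.6) = 0.004168 K/W
R_total = 0.00789 K/W
Q = ΔT / R_total = 77 / 0.00789

Q ≈ 9760 W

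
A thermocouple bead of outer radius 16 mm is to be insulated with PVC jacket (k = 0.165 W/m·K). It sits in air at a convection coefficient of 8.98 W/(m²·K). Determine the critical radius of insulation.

r_cr ≈ 36.7 mm

For a sphere r_cr = 2k/h = 2×0.165/8.98
r_cr = 36.7 mm; since the bare radius (16 mm) is below r_cr, adding a thin layer of insulation will *increase* heat loss.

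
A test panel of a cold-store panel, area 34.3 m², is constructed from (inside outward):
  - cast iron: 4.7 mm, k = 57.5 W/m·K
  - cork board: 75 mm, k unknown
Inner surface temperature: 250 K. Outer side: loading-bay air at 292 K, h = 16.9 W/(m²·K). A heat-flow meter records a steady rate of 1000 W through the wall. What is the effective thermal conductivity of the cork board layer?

Using the resistance-network approach (series):
R_cast iron = L/(kA) = 0.0047/(57.5×34.3) = 2.383×10^-6 K/W
R_outer film = 1/(h_o·A) = 1/(16.9×34.3) = 0.001725 K/W
Sum of known resistances R_other = 0.001728 K/W
Total R = ΔT/Q = 42/1000 = 0.042 K/W
R_cork board = R_total − R_other = 0.04027 K/W
k = L/(R·A) = 0.075/(0.04027×34.3)

k ≈ 0.0543 W/(m·K)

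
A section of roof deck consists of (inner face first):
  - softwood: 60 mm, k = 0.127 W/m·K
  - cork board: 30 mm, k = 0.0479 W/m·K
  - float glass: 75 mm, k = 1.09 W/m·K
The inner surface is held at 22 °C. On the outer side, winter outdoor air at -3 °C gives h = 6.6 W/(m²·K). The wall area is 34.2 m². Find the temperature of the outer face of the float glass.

T ≈ -0.128 °C

Series thermal resistances:
R_softwood = L/(kA) = 0.06/(0.127×34.2) = 0.01381 K/W
R_cork board = L/(kA) = 0.03/(0.0479×34.2) = 0.01831 K/W
R_float glass = L/(kA) = 0.075/(1.09×34.2) = 0.002012 K/W
R_outer film = 1/(h_o·A) = 1/(6.6×34.2) = 0.00443 K/W
R_total = 0.03857 K/W;  Q = ΔT/R_total = 25/0.03857 = 648.2 W
T_interface = T_inner − Q·ΣR(inner→interface) = 22 − 648×0.03414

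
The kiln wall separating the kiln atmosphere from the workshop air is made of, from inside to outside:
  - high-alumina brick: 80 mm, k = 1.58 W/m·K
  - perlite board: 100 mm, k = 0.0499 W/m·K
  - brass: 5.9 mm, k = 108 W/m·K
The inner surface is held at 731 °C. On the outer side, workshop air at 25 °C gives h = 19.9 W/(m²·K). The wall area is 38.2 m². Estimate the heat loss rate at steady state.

Q ≈ 12800 W

Using the resistance-network approach (series):
R_high-alumina brick = L/(kA) = 0.08/(1.58×38.2) = 0.001325 K/W
R_perlite board = L/(kA) = 0.1/(0.0499×38.2) = 0.05246 K/W
R_brass = L/(kA) = 0.0059/(108×38.2) = 1.43×10^-6 K/W
R_outer film = 1/(h_o·A) = 1/(19.9×38.2) = 0.001315 K/W
R_total = 0.0551 K/W
Q = ΔT / R_total = 706 / 0.0551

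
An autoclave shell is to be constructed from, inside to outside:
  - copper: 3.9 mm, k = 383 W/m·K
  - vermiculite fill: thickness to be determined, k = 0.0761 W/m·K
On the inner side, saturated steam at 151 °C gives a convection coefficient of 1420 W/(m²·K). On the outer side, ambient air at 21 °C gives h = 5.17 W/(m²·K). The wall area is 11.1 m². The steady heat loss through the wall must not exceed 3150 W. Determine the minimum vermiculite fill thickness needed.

L ≈ 20.1 mm

Thermal resistances in series:
R_inner film = 1/(h_i·A) = 1/(1420×11.1) = 6.344×10^-5 K/W
R_copper = L/(kA) = 0.0039/(383×11.1) = 9.174×10^-7 K/W
R_outer film = 1/(h_o·A) = 1/(5.17×11.1) = 0.01743 K/W
Sum of the known resistances R_other = 0.01749 K/W
Required total resistance R_tot = ΔT/Q_allow = 130/3150 = 0.04127 K/W
R_vermiculite fill = R_tot − R_other = 0.02378 K/W
L = R·k·A = 0.02378×0.0761×11.1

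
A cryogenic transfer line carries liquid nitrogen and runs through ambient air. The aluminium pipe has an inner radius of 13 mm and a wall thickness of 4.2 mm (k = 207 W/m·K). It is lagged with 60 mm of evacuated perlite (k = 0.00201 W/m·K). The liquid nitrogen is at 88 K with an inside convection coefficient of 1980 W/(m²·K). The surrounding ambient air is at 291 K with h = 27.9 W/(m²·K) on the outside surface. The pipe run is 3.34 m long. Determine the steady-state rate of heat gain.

Per-layer cylindrical resistances, series-summed:
R_inner film = 1/(h_i·2πr₁L) = 1/(1980×2π×0.013×3.34) = 0.001851 K/W
R_aluminium pipe wall = ln(17.2/13)/(2π×207×3.34) = 6.445×10^-5 K/W
R_evacuated perlite = ln(77.2/17.2)/(2π×0.00201×3.34) = 35.6 K/W
R_outer film = 1/(h_o·2πr_oL) = 1/(27.9×2π×0.0772×3.34) = 0.02212 K/W
R_total = 35.62 K/W
Q = ΔT/R_total = 203/35.62

Q ≈ 5.7 W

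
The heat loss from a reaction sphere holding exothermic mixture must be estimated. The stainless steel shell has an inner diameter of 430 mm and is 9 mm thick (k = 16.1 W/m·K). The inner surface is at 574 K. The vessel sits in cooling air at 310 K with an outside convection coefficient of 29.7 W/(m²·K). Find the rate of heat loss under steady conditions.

Q ≈ 4860 W

Spherical conduction: R = (1/r_in − 1/r_out)/(4πk) per layer; series-sum.
R_stainless steel shell = (1/0.215 − 1/0.224)/(4π×16.1) = 9.237×10^-4 K/W
R_outer film = 1/(h·4πr_o²) = 1/(29.7×4π×0.224²) = 0.0534 K/W
R_total = 0.05432 K/W
Q = ΔT/R_total = 264/0.05432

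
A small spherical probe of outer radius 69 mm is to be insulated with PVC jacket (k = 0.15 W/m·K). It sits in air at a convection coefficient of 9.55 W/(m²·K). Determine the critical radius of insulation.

For a sphere r_cr = 2k/h = 2×0.15/9.55
r_cr = 31.4 mm; since the bare radius (69 mm) is above r_cr, any added insulation will reduce heat loss.

r_cr ≈ 31.4 mm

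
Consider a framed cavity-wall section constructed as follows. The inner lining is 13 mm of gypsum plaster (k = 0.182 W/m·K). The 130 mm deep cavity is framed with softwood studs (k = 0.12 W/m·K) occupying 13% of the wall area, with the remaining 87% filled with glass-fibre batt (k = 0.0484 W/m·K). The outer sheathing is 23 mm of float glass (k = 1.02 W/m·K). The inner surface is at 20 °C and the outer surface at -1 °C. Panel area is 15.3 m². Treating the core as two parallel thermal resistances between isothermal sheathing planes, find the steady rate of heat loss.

Sheathing layers in series; stud and cavity paths in parallel between them.
R_inner = 0.013/(0.182×15.3) = 0.004669 K/W
R_stud  = 0.13/(0.12×0.13×15.3) = 0.5447 K/W
R_cav   = 0.13/(0.0484×0.87×15.3) = 0.2018 K/W
1/R_core = 1/R_stud + 1/R_cav → R_core = 0.1472 K/W
R_outer = 0.023/(1.02×15.3) = 0.001474 K/W
R_total = 0.1534 K/W
Q = ΔT/R_total = 21/0.1534

Q ≈ 137 W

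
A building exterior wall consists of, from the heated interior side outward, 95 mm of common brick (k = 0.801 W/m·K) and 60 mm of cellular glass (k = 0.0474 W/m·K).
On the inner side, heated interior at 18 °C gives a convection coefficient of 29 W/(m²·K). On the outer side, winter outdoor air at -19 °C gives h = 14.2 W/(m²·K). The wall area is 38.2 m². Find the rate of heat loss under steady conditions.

Q ≈ 949 W

Model the wall as resistances in series:
R_inner film = 1/(h_i·A) = 1/(29×38.2) = 9.027×10^-4 K/W
R_common brick = L/(kA) = 0.095/(0.801×38.2) = 0.003105 K/W
R_cellular glass = L/(kA) = 0.06/(0.0474×38.2) = 0.03314 K/W
R_outer film = 1/(h_o·A) = 1/(14.2×38.2) = 0.001844 K/W
R_total = 0.03899 K/W
Q = ΔT / R_total = 37 / 0.03899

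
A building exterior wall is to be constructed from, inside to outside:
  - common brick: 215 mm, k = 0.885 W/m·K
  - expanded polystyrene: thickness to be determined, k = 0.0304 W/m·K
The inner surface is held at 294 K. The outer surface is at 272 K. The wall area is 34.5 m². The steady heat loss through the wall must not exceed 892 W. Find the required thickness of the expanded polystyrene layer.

L ≈ 18.5 mm

Series thermal resistances:
R_common brick = L/(kA) = 0.215/(0.885×34.5) = 0.007042 K/W
Sum of the known resistances R_other = 0.007042 K/W
Required total resistance R_tot = ΔT/Q_allow = 22/892 = 0.02466 K/W
R_expanded polystyrene = R_tot − R_other = 0.01762 K/W
L = R·k·A = 0.01762×0.0304×34.5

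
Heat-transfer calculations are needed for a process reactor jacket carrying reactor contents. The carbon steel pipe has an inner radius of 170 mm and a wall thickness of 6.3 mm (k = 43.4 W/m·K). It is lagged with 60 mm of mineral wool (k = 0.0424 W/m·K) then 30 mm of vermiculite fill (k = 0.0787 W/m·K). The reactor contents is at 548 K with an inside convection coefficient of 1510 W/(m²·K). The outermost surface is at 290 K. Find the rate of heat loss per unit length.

q′ ≈ 192 W/m

Cylindrical conduction, so R = ln(r₂/r₁)/(2πkL) per layer, in series:
R_inner film = 1/(h_i·2πr₁L) = 1/(1510×2π×0.17×1) = 6.2×10^-4 K/W
R_carbon steel pipe wall = ln(176.3/170)/(2π×43.4×1) = 1.334×10^-4 K/W
R_mineral wool = ln(236.3/176.3)/(2π×0.0424×1) = 1.1 K/W
R_vermiculite fill = ln(266.3/236.3)/(2π×0.0787×1) = 0.2417 K/W
R_total = 1.342 K/W
Q = ΔT/R_total = 258/1.342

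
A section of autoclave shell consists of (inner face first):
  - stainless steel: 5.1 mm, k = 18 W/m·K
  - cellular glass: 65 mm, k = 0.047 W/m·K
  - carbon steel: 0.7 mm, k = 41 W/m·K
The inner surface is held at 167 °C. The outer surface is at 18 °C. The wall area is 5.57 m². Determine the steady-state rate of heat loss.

Model the wall as resistances in series:
R_stainless steel = L/(kA) = 0.0051/(18×5.57) = 5.087×10^-5 K/W
R_cellular glass = L/(kA) = 0.065/(0.047×5.57) = 0.2483 K/W
R_carbon steel = L/(kA) = 0.0007/(41×5.57) = 3.065×10^-6 K/W
R_total = 0.2483 K/W
Q = ΔT / R_total = 149 / 0.2483

Q ≈ 600 W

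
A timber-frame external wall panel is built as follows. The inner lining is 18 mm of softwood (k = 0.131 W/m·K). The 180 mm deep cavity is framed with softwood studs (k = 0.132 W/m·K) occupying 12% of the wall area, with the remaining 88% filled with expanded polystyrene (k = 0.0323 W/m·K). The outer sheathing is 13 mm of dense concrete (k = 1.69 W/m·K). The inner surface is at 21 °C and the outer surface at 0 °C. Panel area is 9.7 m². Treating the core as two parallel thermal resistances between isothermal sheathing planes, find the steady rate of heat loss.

Q ≈ 48.4 W

Sheathing layers in series; stud and cavity paths in parallel between them.
R_inner = 0.018/(0.131×9.7) = 0.01417 K/W
R_stud  = 0.18/(0.132×0.12×9.7) = 1.172 K/W
R_cav   = 0.18/(0.0323×0.88×9.7) = 0.6529 K/W
1/R_core = 1/R_stud + 1/R_cav → R_core = 0.4192 K/W
R_outer = 0.013/(1.69×9.7) = 7.93×10^-4 K/W
R_total = 0.4342 K/W
Q = ΔT/R_total = 21/0.4342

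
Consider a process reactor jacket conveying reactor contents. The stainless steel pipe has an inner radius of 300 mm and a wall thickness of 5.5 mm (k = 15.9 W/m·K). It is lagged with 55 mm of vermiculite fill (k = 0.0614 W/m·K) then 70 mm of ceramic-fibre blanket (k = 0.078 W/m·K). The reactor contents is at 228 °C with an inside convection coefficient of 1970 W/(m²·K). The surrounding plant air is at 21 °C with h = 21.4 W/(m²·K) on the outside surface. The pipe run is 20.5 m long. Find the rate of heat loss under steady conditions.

Per-layer cylindrical resistances, series-summed:
R_inner film = 1/(h_i·2πr₁L) = 1/(1970×2π×0.3×20.5) = 1.314×10^-5 K/W
R_stainless steel pipe wall = ln(305.5/300)/(2π×15.9×20.5) = 8.871×10^-6 K/W
R_vermiculite fill = ln(360.5/305.5)/(2π×0.0614×20.5) = 0.02093 K/W
R_ceramic-fibre blanket = ln(430.5/360.5)/(2π×0.078×20.5) = 0.01766 K/W
R_outer film = 1/(h_o·2πr_oL) = 1/(21.4×2π×0.4305×20.5) = 8.427×10^-4 K/W
R_total = 0.03946 K/W
Q = ΔT/R_total = 207/0.03946

Q ≈ 5250 W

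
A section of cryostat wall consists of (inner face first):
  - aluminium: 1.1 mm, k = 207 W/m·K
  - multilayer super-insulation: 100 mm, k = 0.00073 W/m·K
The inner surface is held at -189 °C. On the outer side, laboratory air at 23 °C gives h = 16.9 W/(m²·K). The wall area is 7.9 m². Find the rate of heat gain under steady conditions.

Treating each layer as a thermal resistance in series:
R_aluminium = L/(kA) = 0.0011/(207×7.9) = 6.727×10^-7 K/W
R_multilayer super-insulation = L/(kA) = 0.1/(0.00073×7.9) = 17.34 K/W
R_outer film = 1/(h_o·A) = 1/(16.9×7.9) = 0.00749 K/W
R_total = 17.35 K/W
Q = ΔT / R_total = 212 / 17.35

Q ≈ 12.2 W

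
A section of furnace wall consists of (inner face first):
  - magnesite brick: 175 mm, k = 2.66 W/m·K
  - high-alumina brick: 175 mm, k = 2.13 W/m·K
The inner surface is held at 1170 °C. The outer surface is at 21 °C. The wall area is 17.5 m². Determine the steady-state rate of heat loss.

Q ≈ 136000 W

Treating each layer as a thermal resistance in series:
R_magnesite brick = L/(kA) = 0.175/(2.66×17.5) = 0.003759 K/W
R_high-alumina brick = L/(kA) = 0.175/(2.13×17.5) = 0.004695 K/W
R_total = 0.008454 K/W
Q = ΔT / R_total = 1149 / 0.008454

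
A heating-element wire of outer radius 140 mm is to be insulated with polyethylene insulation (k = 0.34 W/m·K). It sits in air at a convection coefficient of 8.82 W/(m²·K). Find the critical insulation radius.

For a cylinder r_cr = k/h = 0.34/8.82
r_cr = 38.5 mm; since the bare radius (140 mm) is above r_cr, any added insulation will reduce heat loss.

r_cr ≈ 38.5 mm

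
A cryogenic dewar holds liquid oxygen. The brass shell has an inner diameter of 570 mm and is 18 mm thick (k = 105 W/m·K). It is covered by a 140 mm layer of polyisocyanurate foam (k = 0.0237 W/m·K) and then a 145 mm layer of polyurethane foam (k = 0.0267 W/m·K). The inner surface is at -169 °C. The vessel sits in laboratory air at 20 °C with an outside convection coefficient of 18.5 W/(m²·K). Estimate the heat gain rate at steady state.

For a spherical shell R = (1/r₁ − 1/r₂)/(4πk); film R = 1/(h·4πr²). In series:
R_brass shell = (1/0.285 − 1/0.303)/(4π×105) = 1.58×10^-4 K/W
R_polyisocyanurate foam = (1/0.303 − 1/0.443)/(4π×0.0237) = 3.502 K/W
R_polyurethane foam = (1/0.443 − 1/0.588)/(4π×0.0267) = 1.659 K/W
R_outer film = 1/(h·4πr_o²) = 1/(18.5×4π×0.588²) = 0.01244 K/W
R_total = 5.174 K/W
Q = ΔT/R_total = 189/5.174

Q ≈ 36.5 W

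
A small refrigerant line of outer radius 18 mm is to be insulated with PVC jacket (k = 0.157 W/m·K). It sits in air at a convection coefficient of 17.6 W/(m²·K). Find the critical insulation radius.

r_cr ≈ 8.92 mm

For a cylinder r_cr = k/h = 0.157/17.6
r_cr = 8.92 mm; since the bare radius (18 mm) is above r_cr, any added insulation will reduce heat loss.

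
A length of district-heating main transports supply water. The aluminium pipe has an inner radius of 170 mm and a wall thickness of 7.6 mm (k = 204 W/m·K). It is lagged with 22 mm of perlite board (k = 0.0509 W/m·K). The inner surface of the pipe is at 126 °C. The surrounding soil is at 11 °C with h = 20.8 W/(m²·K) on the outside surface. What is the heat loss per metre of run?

q′ ≈ 285 W/m

Treating each annulus and film as a series resistance:
R_aluminium pipe wall = ln(177.6/170)/(2π×204×1) = 3.412×10^-5 K/W
R_perlite board = ln(199.6/177.6)/(2π×0.0509×1) = 0.3652 K/W
R_outer film = 1/(h_o·2πr_oL) = 1/(20.8×2π×0.1996×1) = 0.03834 K/W
R_total = 0.4035 K/W
Q = ΔT/R_total = 115/0.4035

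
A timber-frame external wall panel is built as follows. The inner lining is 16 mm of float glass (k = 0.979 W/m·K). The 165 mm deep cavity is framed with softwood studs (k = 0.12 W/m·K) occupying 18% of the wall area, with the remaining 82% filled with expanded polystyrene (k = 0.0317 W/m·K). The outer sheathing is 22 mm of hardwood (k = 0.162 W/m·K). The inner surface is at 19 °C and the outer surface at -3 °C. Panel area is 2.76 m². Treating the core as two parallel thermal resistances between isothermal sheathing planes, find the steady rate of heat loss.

Sheathing layers in series; stud and cavity paths in parallel between them.
R_inner = 0.016/(0.979×2.76) = 0.005921 K/W
R_stud  = 0.165/(0.12×0.18×2.76) = 2.768 K/W
R_cav   = 0.165/(0.0317×0.82×2.76) = 2.3 K/W
1/R_core = 1/R_stud + 1/R_cav → R_core = 1.256 K/W
R_outer = 0.022/(0.162×2.76) = 0.0492 K/W
R_total = 1.311 K/W
Q = ΔT/R_total = 22/1.311

Q ≈ 16.8 W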